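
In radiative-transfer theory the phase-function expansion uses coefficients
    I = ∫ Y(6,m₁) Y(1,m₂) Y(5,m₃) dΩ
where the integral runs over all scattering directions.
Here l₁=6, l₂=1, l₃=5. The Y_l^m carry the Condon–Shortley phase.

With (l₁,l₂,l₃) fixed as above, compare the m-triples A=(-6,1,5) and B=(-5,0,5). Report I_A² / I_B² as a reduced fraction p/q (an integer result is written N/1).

l's match ⇒ only the (l;m) 3-j factors differ between A and B.
A: triangle coeff Δ(6,1,5) = 1/858; Σ_t [2,2]: t=2:+1/7257600 = 1/7257600; (3j)²=1/13 [(6 1 5; -6 1 5)], sign=+1
B: triangle coeff Δ(6,1,5) = 1/858; Σ_t [1,1]: t=1:−1/3628800 = -1/3628800; (3j)²=1/78 [(6 1 5; -5 0 5)], sign=-1
I_A²/I_B² = (1/13)/(1/78) = 6/1

6/1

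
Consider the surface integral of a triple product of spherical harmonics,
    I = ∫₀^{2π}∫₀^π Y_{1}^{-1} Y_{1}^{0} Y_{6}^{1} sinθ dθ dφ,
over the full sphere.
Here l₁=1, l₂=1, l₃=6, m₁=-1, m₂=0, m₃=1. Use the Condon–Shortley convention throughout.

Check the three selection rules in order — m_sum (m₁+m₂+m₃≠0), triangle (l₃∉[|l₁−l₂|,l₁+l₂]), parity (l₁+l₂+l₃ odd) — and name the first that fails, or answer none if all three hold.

azimuthal sum: -1 + 0 + 1 = 0  ✓
l₃ must lie in [0,2]; have l₃=6  ✗
L = 1 + 1 + 6 = 8 (even)

triangle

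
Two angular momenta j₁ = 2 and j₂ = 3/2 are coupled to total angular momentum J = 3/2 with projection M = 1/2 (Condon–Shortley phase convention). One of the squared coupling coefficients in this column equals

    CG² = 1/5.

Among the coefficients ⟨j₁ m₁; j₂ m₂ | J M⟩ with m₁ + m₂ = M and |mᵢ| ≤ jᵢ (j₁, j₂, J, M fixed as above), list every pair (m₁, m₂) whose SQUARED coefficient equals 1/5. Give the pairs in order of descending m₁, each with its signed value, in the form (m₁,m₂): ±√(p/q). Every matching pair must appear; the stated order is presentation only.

Admissible pairs with m₁+m₂ = M = 1/2: (-1,3/2), (0,1/2), (1,-1/2), (2,-3/2)
  (m₁,m₂)=(2,-3/2): CG² = 2/5, CG = +√(2/5)
  (m₁,m₂)=(1,-1/2): CG² = 0/1, CG = 0
  (m₁,m₂)=(0,1/2): CG² = 1/5, CG = −√(1/5)   ← matches the target
  (m₁,m₂)=(-1,3/2): CG² = 2/5, CG = +√(2/5)
Pairs with CG² = 1/5: (0,1/2): −√(1/5)

(0,1/2): −√(1/5)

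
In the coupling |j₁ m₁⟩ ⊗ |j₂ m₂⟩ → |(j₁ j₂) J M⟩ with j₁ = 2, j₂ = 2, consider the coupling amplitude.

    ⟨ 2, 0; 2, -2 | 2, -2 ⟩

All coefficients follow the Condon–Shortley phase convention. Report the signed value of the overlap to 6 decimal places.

j₁+j₂−J=2  J+j₁−j₂=2  J−j₁+j₂=2  j₁+j₂+J+1=7
(j₁±m₁, j₂±m₂, J±M) = (2,2,0,4,0,4)
P² = 128/7
sum k=0..0:
  [0] +1/8 = 1/8
S = 1/8
C² = P²·S² = 2/7 ; C = +0.534522

+0.534522  (= +√(2/7))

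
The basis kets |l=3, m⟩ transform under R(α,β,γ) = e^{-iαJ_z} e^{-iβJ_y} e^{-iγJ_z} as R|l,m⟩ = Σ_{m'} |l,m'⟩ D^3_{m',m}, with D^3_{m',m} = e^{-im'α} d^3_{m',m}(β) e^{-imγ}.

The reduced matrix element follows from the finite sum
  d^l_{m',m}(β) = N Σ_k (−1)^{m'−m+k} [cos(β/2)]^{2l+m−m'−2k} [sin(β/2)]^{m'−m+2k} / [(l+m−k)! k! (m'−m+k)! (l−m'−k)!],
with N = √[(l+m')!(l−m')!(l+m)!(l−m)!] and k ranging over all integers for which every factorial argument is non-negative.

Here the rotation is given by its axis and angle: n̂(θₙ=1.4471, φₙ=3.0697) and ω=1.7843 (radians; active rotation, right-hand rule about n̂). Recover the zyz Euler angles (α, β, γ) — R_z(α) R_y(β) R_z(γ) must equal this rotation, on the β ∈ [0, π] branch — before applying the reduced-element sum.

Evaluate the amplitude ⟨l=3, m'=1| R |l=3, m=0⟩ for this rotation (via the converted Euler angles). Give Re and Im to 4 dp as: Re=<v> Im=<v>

Axis–angle → zyz. n̂ = (sinθₙcosφₙ, sinθₙsinφₙ, cosθₙ) = (-0.989796, +0.071282, +0.123381), ω = 1.7843.
R = I cosω + sinω [n̂]ₓ + (1−cosω) n̂n̂ᵀ gives
  R = [+0.975394, -0.206084, -0.078335; +0.035076, -0.205728, +0.977980; -0.217661, -0.956664, -0.193437]
β = atan2(√(R₁₃²+R₂₃²), R₃₃) = 1.765460; α = atan2(R₂₃, R₁₃) mod 2π = 1.650724; γ = atan2(R₃₂, −R₃₁) mod 2π = 4.936102
First d^3_{1,0}(β=1.7655), then the phase factors e^{-i(1)α} and e^{-i(0)γ}:
c=cos(1.765460/2)=0.635045, s=sin(1.765460/2)=0.772476; N=√[24·2·6·6]=41.569219
k: max(0,(0)−(1))=0 … min(3+(0),3−(1))=2
  k=0: (−1)^1·41.5692/(12)·0.6350^5·0.7725^1 = -0.276373
  k=1: (−1)^2·41.5692/(4)·0.6350^3·0.7725^3 = +1.226814
  k=2: (−1)^3·41.5692/(12)·0.6350^1·0.7725^5 = -0.605088
d^3_{1,0}(1.7655) = -0.276373 +1.226814 -0.605088 = +0.345352
Phases: e^{-i·(1)·1.6507}=-0.079843-0.996807i, e^{-i·(0)·4.9361}=+1.000000+0.000000i ⇒ D=-0.027574-0.344250i

Re=-0.0276 Im=-0.3442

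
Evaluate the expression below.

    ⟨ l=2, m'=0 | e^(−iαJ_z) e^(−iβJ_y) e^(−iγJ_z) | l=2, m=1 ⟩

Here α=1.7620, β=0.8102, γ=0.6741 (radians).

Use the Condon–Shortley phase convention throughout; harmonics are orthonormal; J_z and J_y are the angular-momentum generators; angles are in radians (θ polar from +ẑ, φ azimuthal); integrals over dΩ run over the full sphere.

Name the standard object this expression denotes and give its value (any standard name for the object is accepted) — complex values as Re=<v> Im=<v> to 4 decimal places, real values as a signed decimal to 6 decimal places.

Wigner D-matrix element, Re=0.4778 Im=-0.3818

This is a Wigner D-matrix element — the rotation-matrix element ⟨l m'| R(α,β,γ) |l m⟩ in the angular-momentum basis.
D^2_{0,1}(1.7620,0.8102,0.6741) = e^{-i·0·1.7620}·d^2_{0,1}(0.8102)·e^{-i·1·0.6741}. Compute d first:
With c≡cos(β/2)=0.919063 and s≡sin(β/2)=0.394111, N=[2·2·6·1]^{1/2}=4.898979
k: max(0,(1)−(0))=1 … min(2+(1),2−(0))=2
  k=1: (−1)^0·4.8990/(2)·0.9191^3·0.3941^1 = +0.749428
  k=2: (−1)^1·4.8990/(2)·0.9191^1·0.3941^3 = -0.137808
d^2_{0,1}(0.8102) = +0.749428 -0.137808 = +0.611619
Phases: e^{-i·(0)·1.7620}=+1.000000+0.000000i, e^{-i·(1)·0.6741}=+0.781269-0.624194i ⇒ D=+0.477839-0.381769i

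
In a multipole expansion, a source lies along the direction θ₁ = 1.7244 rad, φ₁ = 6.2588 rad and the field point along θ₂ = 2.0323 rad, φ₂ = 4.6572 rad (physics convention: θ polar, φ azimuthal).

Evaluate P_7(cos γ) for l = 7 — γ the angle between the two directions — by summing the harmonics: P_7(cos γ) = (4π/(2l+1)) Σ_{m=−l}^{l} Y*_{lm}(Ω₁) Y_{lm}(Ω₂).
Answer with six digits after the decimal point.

-0.088081

Expand P_7 via completeness: Σ_{m} conj(Y_{7,m}) at Ω₁ times Y_{7,m} at Ω₂ —
  m=-7: Y*=+0.453566-0.078183i  Y=+0.086929-0.213708i  product +0.022719-0.103727i
  m=-6: Y*=-0.263775+0.038871i  Y=+0.405988+0.139576i  product -0.112515-0.021035i
  m=-5: Y*=-0.238802+0.029261i  Y=-0.090774+0.320564i  product +0.012297-0.079207i
  m=-4: Y*=+0.287295-0.028112i  Y=+0.086538+0.019420i  product +0.025408+0.003147i
  m=-3: Y*=+0.163281-0.011966i  Y=-0.058435+0.349709i  product -0.005357+0.057800i
  m=-2: Y*=-0.291955+0.014250i  Y=-0.066017-0.007317i  product +0.019378+0.001195i
  m=-1: Y*=-0.132865+0.003241i  Y=-0.017828+0.322701i  product +0.001323-0.042933i
  m=+0: Y*=+0.292535-0.000000i  Y=-0.108182+0.000000i  product -0.031647+0.000000i
  m=+1: Y*=+0.132865+0.003241i  Y=+0.017828+0.322701i  product +0.001323+0.042933i
  m=+2: Y*=-0.291955-0.014250i  Y=-0.066017+0.007317i  product +0.019378-0.001195i
  m=+3: Y*=-0.163281-0.011966i  Y=+0.058435+0.349709i  product -0.005357-0.057800i
  m=+4: Y*=+0.287295+0.028112i  Y=+0.086538-0.019420i  product +0.025408-0.003147i
  m=+5: Y*=+0.238802+0.029261i  Y=+0.090774+0.320564i  product +0.012297+0.079207i
  m=+6: Y*=-0.263775-0.038871i  Y=+0.405988-0.139576i  product -0.112515+0.021035i
  m=+7: Y*=-0.453566-0.078183i  Y=-0.086929-0.213708i  product +0.022719+0.103727i
Σ over m = -0.105139+0.000000i; ×(4π/15) → -0.088081+0.000000i. Real part: -0.088081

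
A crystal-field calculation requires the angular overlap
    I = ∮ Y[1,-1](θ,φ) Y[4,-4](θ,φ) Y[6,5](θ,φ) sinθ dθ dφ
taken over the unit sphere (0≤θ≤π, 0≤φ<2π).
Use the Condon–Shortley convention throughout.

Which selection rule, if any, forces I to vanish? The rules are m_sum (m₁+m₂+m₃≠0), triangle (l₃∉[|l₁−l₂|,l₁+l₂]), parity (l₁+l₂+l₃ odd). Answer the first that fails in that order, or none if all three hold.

azimuthal sum: -1 − 4 + 5 = 0  ✓
l₃ must lie in [3,5]; have l₃=6  ✗
L = 1 + 4 + 6 = 11 (odd)

triangle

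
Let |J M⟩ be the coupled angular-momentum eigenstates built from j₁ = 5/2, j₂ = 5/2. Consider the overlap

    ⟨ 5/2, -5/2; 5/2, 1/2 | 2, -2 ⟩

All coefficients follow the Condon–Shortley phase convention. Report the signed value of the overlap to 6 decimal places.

j₁+j₂−J=3  J+j₁−j₂=2  J−j₁+j₂=2  j₁+j₂+J+1=8
(j₁±m₁, j₂±m₂, J±M) = (0,5,3,2,0,4)
P² = 720/7
sum k=3..3:
  [3] −1/24 = -1/24
S = -1/24
C² = P²·S² = 5/28 ; C = -0.422577

−√(5/28) = -0.422577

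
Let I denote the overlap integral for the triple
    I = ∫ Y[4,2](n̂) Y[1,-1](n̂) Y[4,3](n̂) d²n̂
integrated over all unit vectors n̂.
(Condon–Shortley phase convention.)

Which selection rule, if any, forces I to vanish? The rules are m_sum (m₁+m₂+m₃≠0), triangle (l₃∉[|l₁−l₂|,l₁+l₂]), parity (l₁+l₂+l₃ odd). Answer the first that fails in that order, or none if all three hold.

m_sum

azimuthal sum: 2 − 1 + 3 = 4  ✗
3 ≤ 4 ≤ 5 (triangle on l)
L = 4 + 1 + 4 = 9 (odd)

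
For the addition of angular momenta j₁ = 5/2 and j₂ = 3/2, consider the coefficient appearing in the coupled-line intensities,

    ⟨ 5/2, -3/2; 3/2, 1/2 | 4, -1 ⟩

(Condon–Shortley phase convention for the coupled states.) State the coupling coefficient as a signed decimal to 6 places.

j₁+j₂−J=0  J+j₁−j₂=5  J−j₁+j₂=3  j₁+j₂+J+1=9
(j₁±m₁, j₂±m₂, J±M) = (1,4,2,1,3,5)
P² = 4320/7
sum k=0..0:
  [0] +1/48 = 1/48
S = 1/48
C² = P²·S² = 15/56 ; C = +0.517549

+0.517549  (= +√(15/56))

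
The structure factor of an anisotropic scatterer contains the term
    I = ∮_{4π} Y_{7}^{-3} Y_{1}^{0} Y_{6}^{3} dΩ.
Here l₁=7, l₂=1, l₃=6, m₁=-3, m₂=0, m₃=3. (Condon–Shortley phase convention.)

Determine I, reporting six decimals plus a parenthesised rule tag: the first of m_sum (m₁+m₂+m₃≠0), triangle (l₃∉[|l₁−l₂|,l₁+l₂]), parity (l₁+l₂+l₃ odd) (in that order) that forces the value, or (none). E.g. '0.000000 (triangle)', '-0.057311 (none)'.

-0.221293 (none)

Rules hold: Σm=0, L=14 even, 6≤6≤8.
N = 15·3·13 = 585
Δ = 2!·12!·0!/15! = 1/1365
Racah Σ t=1..1: t=1:−1/518400 = -1/518400
⇒ 3j(7 1 6; 0 0 0)² = 7/195, sgn -1
Racah Σ t=1..1: t=1:−1/2177280 = -1/2177280
⇒ 3j(7 1 6; -3 0 3)² = 8/273, sgn +1
4πI² = N·(3j₀)²·(3jₘ)² = 8/13
I = -1·√(0.615385/4π) = -0.22129336
No selection rule forces the value: the integral is nonzero (none).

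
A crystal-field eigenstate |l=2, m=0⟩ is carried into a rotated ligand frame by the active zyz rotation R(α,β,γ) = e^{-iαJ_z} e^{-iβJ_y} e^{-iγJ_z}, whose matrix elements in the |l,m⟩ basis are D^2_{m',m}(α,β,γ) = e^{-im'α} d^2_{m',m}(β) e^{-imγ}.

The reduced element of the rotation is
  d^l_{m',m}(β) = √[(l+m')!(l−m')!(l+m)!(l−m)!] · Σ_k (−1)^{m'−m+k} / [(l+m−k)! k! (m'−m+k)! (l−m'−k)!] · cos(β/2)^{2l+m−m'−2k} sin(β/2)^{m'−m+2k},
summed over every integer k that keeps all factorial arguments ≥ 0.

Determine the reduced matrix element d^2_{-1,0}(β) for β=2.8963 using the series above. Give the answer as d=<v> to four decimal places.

d=-0.2885

d^2_{-1,0}(β=2.8963) via the finite sum:
Half-angle: c=0.122339, s=0.992488. N=√(1·6·2·2)=4.898979
The bounds max(0,m−m')=1 and min(l+m,l−m')=2 give 2 terms
  k=1: (−1)^0·4.8990/(2)·0.1223^3·0.9925^1 = +0.004451
  k=2: (−1)^1·4.8990/(2)·0.1223^1·0.9925^3 = -0.292966
d^2_{-1,0}(2.8963) = +0.004451 -0.292966 = -0.288515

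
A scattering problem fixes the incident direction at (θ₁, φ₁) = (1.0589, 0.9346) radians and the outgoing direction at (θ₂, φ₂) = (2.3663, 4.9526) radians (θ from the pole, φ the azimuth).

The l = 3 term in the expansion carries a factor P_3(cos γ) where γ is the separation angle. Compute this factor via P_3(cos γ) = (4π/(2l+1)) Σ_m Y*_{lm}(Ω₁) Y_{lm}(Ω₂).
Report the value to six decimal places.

0.096088

Addition theorem: P_3(cos γ) = (4π/7) Σ_m Y*_{lm}(Ω₁) Y_{lm}(Ω₂), m = −3…3:
  m=-3: Y*=-0.260845+0.091623i  Y=-0.094401-0.107495i  product +0.034473+0.019390i
  m=-2: Y*=-0.111862+0.363674i  Y=+0.317105-0.165259i  product +0.024628+0.133809i
  m=-1: Y*=+0.033426+0.045253i  Y=+0.083442+0.340661i  product -0.012627+0.015163i
  m=+0: Y*=-0.329088-0.000000i  Y=+0.119798+0.000000i  product -0.039424-0.000000i
  m=+1: Y*=-0.033426+0.045253i  Y=-0.083442+0.340661i  product -0.012627-0.015163i
  m=+2: Y*=-0.111862-0.363674i  Y=+0.317105+0.165259i  product +0.024628-0.133809i
  m=+3: Y*=+0.260845+0.091623i  Y=+0.094401-0.107495i  product +0.034473-0.019390i
Total Σ_m = +0.053525+0.000000i. Multiply by 1.795196: +0.096088+0.000000i. P_3(cos γ) = 0.096088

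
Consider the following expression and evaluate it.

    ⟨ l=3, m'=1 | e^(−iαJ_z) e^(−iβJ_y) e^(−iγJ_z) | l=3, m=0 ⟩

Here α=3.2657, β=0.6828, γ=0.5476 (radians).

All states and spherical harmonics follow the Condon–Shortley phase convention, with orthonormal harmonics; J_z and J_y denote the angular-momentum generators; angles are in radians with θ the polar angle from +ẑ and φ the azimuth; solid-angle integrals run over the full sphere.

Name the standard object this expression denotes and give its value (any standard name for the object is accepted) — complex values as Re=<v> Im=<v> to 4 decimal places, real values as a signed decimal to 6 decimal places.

This is a Wigner D-matrix element — the rotation-matrix element ⟨l m'| R(α,β,γ) |l m⟩ in the angular-momentum basis.
First d^3_{1,0}(β=0.6828), then the phase factors e^{-i(1)α} and e^{-i(0)γ}:
Half-angle: c=0.942287, s=0.334807. N=√(24·2·6·6)=41.569219
The bounds max(0,m−m')=0 and min(l+m,l−m')=2 give 3 terms
  k=0: (−1)^1·41.5692/(12)·0.9423^5·0.3348^1 = -0.861589
  k=1: (−1)^2·41.5692/(4)·0.9423^3·0.3348^3 = +0.326320
  k=2: (−1)^3·41.5692/(12)·0.9423^1·0.3348^5 = -0.013732
d^3_{1,0}(0.6828) = -0.861589 +0.326320 -0.013732 = -0.549002
D = (-0.992309+0.123789i)·(-0.549002)·(+1.000000+0.000000i) = +0.544779-0.067960i

Wigner D-matrix element, Re=0.5448 Im=-0.0680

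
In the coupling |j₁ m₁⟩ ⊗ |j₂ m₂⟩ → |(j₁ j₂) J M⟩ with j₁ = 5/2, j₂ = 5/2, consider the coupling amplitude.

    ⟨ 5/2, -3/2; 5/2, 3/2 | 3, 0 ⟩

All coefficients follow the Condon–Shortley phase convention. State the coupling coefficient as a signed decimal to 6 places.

√[7·2!3!3!/9! · 1!4!4!1!3!3!] = √(144/5)
  +(−1)^1/∏(1,1,3,3,0,0)! = -1/36  (running -1/36)
  +(−1)^2/∏(2,0,2,2,1,1)! = 1/8  (running 7/72)
⟨..|..⟩ = √(144/5)·(7/72) = +0.521749

+0.521749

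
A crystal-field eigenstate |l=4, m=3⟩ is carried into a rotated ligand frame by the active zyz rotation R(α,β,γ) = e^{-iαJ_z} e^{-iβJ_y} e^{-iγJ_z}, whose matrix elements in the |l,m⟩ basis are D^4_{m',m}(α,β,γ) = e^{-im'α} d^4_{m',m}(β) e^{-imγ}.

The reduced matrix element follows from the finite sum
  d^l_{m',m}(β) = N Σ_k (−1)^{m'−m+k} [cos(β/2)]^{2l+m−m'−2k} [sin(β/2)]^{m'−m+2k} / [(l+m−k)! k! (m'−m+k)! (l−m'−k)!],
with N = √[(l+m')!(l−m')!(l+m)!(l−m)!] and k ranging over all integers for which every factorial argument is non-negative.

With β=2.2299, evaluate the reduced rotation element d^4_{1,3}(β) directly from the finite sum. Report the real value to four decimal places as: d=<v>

d^4_{1,3}(β=2.2299) via the finite sum:
c=cos(2.229900/2)=0.440222, s=sin(2.229900/2)=0.897889; N=√[120·6·5040·1]=1904.940944
k∈{2,3} keeps every argument non-negative
  k=2: (−1)^0·1904.9409/(240)·0.4402^6·0.8979^2 = +0.046574
  k=3: (−1)^1·1904.9409/(144)·0.4402^4·0.8979^4 = -0.322922
d^4_{1,3}(2.2299) = +0.046574 -0.322922 = -0.276348

d=-0.2763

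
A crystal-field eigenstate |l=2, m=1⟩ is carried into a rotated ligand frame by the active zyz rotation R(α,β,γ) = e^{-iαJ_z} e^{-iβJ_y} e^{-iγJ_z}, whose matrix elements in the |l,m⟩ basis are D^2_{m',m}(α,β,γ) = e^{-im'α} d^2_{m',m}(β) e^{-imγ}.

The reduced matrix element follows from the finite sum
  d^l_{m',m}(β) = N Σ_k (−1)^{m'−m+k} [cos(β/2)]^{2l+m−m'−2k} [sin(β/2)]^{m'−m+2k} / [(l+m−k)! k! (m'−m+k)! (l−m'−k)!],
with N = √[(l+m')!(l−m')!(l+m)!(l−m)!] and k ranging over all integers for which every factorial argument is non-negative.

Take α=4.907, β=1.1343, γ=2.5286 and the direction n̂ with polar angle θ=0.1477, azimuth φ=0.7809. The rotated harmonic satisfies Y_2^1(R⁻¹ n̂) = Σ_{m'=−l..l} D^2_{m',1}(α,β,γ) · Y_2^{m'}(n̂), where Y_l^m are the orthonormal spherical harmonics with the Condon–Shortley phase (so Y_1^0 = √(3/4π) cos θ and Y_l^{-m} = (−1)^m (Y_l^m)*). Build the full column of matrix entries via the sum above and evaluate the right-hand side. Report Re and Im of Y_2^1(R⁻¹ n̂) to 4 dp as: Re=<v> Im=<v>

Need the full column D^2_{m',1} for m'=−2..2 at α=4.9070, β=1.1343, γ=2.5286.
cos(β/2)=0.843436, sin(β/2)=0.537230
d^2_{-2,1}: single k=3 term ⇒ +0.261555;  D = +0.140831+0.220404i
d^2_{-1,1}: k∈[2..3] ⇒ +0.615951 -0.083300 = +0.532652;  D = -0.384912+0.368186i
d^2_{0,1}: k∈[1..2] ⇒ +0.789572 -0.320339 = +0.469234;  D = -0.383800-0.269958i
d^2_{1,1}: k∈[0..1] ⇒ +0.506066 -0.615951 = -0.109885;  D = -0.044644+0.100407i
d^2_{2,1}: single k=0 term ⇒ -0.644683;  D = -0.628610-0.143060i
Y_2^{m'}(θ=0.1477,φ=0.7809) and Σ D·Y over m':
  (+0.1408+0.2204i)·(+0.0001-0.0084i)  (-0.3849+0.3682i)·(+0.0799-0.0792i)  (-0.3838-0.2700i)·(+0.6103+0.0000i)  (-0.0446+0.1004i)·(-0.0799-0.0792i)  (-0.6286-0.1431i)·(+0.0001+0.0084i)
Y_2^1(R⁻¹ n̂) = -0.221312-0.115793i

Re=-0.2213 Im=-0.1158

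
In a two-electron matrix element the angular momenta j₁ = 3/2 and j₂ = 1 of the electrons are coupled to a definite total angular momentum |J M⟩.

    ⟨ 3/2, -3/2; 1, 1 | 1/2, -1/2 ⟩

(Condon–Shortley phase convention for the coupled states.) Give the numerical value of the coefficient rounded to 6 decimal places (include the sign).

√[2·2!1!0!/4! · 0!3!2!0!0!1!] = √(2)
  +(−1)^2/∏(2,0,1,0,0,0)! = 1/2  (running 1/2)
⟨..|..⟩ = √(2)·(1/2) = +0.707107

+0.707107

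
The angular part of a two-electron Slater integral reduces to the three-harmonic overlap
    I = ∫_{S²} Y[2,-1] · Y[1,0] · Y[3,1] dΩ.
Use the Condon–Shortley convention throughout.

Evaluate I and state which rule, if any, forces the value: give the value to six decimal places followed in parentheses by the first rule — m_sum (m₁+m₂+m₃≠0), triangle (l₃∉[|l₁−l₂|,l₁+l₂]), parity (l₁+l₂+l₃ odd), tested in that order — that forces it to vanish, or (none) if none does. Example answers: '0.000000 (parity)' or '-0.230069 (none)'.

-0.233597 (none)

Rules hold: Σm=0, L=6 even, 1≤3≤3.
N = 5·3·7 = 105
Δ = 0!·4!·2!/7! = 1/105
Racah Σ t=0..0: t=0:+1/4 = 1/4
⇒ 3j(2 1 3; 0 0 0)² = 3/35, sgn -1
Racah Σ t=0..0: t=0:+1/6 = 1/6
⇒ 3j(2 1 3; -1 0 1)² = 8/105, sgn +1
4πI² = N·(3j₀)²·(3jₘ)² = 24/35
I = -1·√(0.685714/4π) = -0.23359668
No selection rule forces the value: the integral is nonzero (none).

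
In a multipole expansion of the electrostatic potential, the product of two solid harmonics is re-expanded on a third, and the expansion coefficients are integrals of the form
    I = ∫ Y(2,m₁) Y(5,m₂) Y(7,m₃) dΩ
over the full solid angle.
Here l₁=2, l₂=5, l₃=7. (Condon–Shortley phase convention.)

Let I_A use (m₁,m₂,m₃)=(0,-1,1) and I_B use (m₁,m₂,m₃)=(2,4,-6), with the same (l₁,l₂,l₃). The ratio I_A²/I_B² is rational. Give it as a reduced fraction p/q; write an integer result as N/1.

84/143

Shared (l₁,l₂,l₃)=(2,5,7): N and (l;000)² cancel in I_A²/I_B².
A: Δ = 0!·4!·10!/15! = 1/15015; Racah Σ t=0..0: t=0:+1/69120 = 1/69120; ⇒ 3j(2 5 7; 0 -1 1)² = 4/143, sgn +1
B: Δ = 0!·4!·10!/15! = 1/15015; Racah Σ t=0..0: t=0:+1/8709120 = 1/8709120; ⇒ 3j(2 5 7; 2 4 -6)² = 1/21, sgn -1
I_A²/I_B² = (4/143)/(1/21) = 84/143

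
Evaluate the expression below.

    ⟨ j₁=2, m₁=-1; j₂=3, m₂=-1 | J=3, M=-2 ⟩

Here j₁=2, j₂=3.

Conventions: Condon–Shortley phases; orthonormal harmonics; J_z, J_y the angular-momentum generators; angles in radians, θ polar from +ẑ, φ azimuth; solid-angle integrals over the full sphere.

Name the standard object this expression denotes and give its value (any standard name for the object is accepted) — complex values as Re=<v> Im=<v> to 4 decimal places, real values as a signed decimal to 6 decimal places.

This is a Clebsch–Gordan (vector-coupling) coefficient.
√[7·2!2!4!/9! · 1!3!2!4!1!5!] = √(64)
  +(−1)^1/∏(1,1,2,1,0,3)! = -1/12  (running -1/12)
  +(−1)^2/∏(2,0,1,0,1,4)! = 1/48  (running -1/16)
⟨..|..⟩ = √(64)·(-1/16) = -0.500000

Clebsch–Gordan coefficient, −√(1/4) ≈ -0.500000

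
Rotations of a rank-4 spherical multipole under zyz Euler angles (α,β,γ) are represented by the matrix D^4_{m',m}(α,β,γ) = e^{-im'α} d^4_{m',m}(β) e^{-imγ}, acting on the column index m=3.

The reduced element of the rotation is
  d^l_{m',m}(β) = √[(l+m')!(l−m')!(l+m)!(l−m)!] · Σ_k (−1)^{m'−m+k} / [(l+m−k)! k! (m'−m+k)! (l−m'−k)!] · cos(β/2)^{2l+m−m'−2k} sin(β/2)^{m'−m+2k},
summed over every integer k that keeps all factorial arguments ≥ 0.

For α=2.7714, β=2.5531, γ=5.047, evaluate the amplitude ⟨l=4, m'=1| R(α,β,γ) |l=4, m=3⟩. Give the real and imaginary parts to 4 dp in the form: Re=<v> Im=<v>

Re=-0.0439 Im=-0.0598

Split into d^4_{1,3}(β=2.5531) × two z-phases.
Half-angle: c=0.290019, s=0.957021. N=√(120·6·5040·1)=1904.940944
k∈{2,3} keeps every argument non-negative
  k=2: (−1)^0·1904.9409/(240)·0.2900^6·0.9570^2 = +0.004326
  k=3: (−1)^1·1904.9409/(144)·0.2900^4·0.9570^4 = -0.078507
d^4_{1,3}(2.5531) = +0.004326 -0.078507 = -0.074181
Phases: e^{-i·(1)·2.7714}=-0.932258-0.361795i, e^{-i·(3)·5.0470}=-0.843536-0.537073i ⇒ D=-0.043921-0.059781i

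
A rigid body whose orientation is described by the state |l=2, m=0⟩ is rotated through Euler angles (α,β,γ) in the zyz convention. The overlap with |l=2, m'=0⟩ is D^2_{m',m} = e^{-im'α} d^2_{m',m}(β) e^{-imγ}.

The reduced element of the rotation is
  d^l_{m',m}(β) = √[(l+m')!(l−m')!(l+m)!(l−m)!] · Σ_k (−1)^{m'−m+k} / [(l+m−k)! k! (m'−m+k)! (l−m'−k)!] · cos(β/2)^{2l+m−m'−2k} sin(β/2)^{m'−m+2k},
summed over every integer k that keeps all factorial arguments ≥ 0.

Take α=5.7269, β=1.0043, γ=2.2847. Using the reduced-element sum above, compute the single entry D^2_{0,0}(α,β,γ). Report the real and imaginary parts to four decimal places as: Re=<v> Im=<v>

D^2_{0,0}(5.7269,1.0043,2.2847) = e^{-i·0·5.7269}·d^2_{0,0}(1.0043)·e^{-i·0·2.2847}. Compute d first:
With c≡cos(β/2)=0.876550 and s≡sin(β/2)=0.481311, N=[2·2·2·2]^{1/2}=4.000000
The bounds max(0,m−m')=0 and min(l+m,l−m')=2 give 3 terms
  k=0: (−1)^0·4.0000/(4)·0.8765^4·0.4813^0 = +0.590346
  k=1: (−1)^1·4.0000/(1)·0.8765^2·0.4813^2 = -0.711976
  k=2: (−1)^2·4.0000/(4)·0.8765^0·0.4813^4 = +0.053667
d^2_{0,0}(1.0043) = +0.590346 -0.711976 +0.053667 = -0.067963
D = (+1.000000+0.000000i)·(-0.067963)·(+1.000000+0.000000i) = -0.067963+0.000000i

Re=-0.0680 Im=0.0000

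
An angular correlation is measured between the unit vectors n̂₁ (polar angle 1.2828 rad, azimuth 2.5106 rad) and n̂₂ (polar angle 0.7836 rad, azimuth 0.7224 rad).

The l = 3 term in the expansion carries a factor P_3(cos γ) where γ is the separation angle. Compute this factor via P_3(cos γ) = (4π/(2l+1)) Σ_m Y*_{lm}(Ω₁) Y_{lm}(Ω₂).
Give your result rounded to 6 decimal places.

Term-by-term m-sum for l=3 (normalisation 4π/7 = 1.795196):
  m=-3: Y*=+0.116449+0.348845i  Y=-0.082406-0.121387i  product +0.032749-0.042882i
  m=-2: Y*=+0.081105-0.254235i  Y=+0.045323-0.357815i  product -0.087293-0.040543i
  m=-1: Y*=+0.149278-0.109068i  Y=+0.258240-0.227593i  product +0.013726-0.062140i
  m=+0: Y*=-0.275227-0.000000i  Y=-0.129798+0.000000i  product +0.035724+0.000000i
  m=+1: Y*=-0.149278-0.109068i  Y=-0.258240-0.227593i  product +0.013726+0.062140i
  m=+2: Y*=+0.081105+0.254235i  Y=+0.045323+0.357815i  product -0.087293+0.040543i
  m=+3: Y*=-0.116449+0.348845i  Y=+0.082406-0.121387i  product +0.032749+0.042882i
Accumulated sum -0.045911+0.000000i; after 4π/(2l+1) scaling, -0.082419+0.000000i ⇒ P_3 = -0.082419

-0.082419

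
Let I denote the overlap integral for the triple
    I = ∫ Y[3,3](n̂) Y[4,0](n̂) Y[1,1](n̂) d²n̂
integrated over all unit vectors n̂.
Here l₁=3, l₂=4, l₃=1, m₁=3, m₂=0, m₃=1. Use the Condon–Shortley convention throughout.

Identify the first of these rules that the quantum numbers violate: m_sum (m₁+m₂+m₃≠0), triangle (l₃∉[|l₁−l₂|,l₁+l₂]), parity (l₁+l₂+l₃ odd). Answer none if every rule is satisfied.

m_sum

Σmᵢ = 4  ✗
l₃∈[|l₁−l₂|,l₁+l₂]=[1,7], have l₃=1
Σlᵢ = 8 ⇒ even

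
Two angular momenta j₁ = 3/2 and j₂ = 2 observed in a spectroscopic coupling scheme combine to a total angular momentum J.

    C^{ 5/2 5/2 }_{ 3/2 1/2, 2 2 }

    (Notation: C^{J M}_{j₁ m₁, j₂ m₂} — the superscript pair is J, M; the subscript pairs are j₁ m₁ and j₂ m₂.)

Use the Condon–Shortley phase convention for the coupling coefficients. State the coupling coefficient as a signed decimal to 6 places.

j₁+j₂−J=1  J+j₁−j₂=2  J−j₁+j₂=3  j₁+j₂+J+1=7
(j₁±m₁, j₂±m₂, J±M) = (2,1,4,0,5,0)
P² = 576/7
sum k=1..1:
  [1] −1/12 = -1/12
S = -1/12
C² = P²·S² = 4/7 ; C = -0.755929

-0.755929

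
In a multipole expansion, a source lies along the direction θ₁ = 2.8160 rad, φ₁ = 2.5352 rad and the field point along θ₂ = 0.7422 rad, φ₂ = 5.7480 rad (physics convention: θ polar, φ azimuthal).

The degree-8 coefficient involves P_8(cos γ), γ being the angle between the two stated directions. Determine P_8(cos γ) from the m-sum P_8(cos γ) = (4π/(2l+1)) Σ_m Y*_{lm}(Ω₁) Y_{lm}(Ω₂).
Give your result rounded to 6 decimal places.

Summing Y*_{l m}(θ₁,φ₁)·Y_{l m}(θ₂,φ₂) over m ∈ [−8, 8]; prefactor 4π/(2·8+1) = 0.739198:
  [-8]  conj(Y_{8,-8})(Ω₁) = 0.00001 + 0.00006j ; Y_{8,-8}(Ω₂) = -0.00938 - 0.02040j ; Δ = 0.00000 - 0.00000j
  [-7]  conj(Y_{8,-7})(Ω₁) = -0.00030 + 0.00060j ; Y_{8,-7}(Ω₂) = -0.08056 - 0.05567j ; Δ = 0.00006 - 0.00003j
  [-6]  conj(Y_{8,-6})(Ω₁) = -0.00442 + 0.00240j ; Y_{8,-6}(Ω₂) = -0.25591 - 0.01782j ; Δ = 0.00117 - 0.00053j
  [-5]  conj(Y_{8,-5})(Ω₁) = -0.02684 - 0.00295j ; Y_{8,-5}(Ω₂) = -0.38882 + 0.19539j ; Δ = 0.01101 - 0.00410j
  [-4]  conj(Y_{8,-4})(Ω₁) = -0.08026 - 0.06983j ; Y_{8,-4}(Ω₂) = -0.23063 + 0.35987j ; Δ = 0.04364 - 0.01278j
  [-3]  conj(Y_{8,-3})(Ω₁) = -0.07383 - 0.29110j ; Y_{8,-3}(Ω₂) = -0.00265 + 0.07618j ; Δ = 0.02237 - 0.00485j
  [-2]  conj(Y_{8,-2})(Ω₁) = 0.19466 - 0.52031j ; Y_{8,-2}(Ω₂) = -0.16608 - 0.30371j ; Δ = -0.19035 + 0.02729j
  [-1]  conj(Y_{8,-1})(Ω₁) = 0.40682 - 0.28215j ; Y_{8,-1}(Ω₂) = -0.21888 - 0.12978j ; Δ = -0.12566 + 0.00896j
  [+0]  conj(Y_{8,0})(Ω₁) = -0.20211 + 0.00000j ; Y_{8,0}(Ω₂) = 0.27592 + 0.00000j ; Δ = -0.05577 + 0.00000j
  [+1]  conj(Y_{8,1})(Ω₁) = -0.40682 - 0.28215j ; Y_{8,1}(Ω₂) = 0.21888 - 0.12978j ; Δ = -0.12566 - 0.00896j
  [+2]  conj(Y_{8,2})(Ω₁) = 0.19466 + 0.52031j ; Y_{8,2}(Ω₂) = -0.16608 + 0.30371j ; Δ = -0.19035 - 0.02729j
  [+3]  conj(Y_{8,3})(Ω₁) = 0.07383 - 0.29110j ; Y_{8,3}(Ω₂) = 0.00265 + 0.07618j ; Δ = 0.02237 + 0.00485j
  [+4]  conj(Y_{8,4})(Ω₁) = -0.08026 + 0.06983j ; Y_{8,4}(Ω₂) = -0.23063 - 0.35987j ; Δ = 0.04364 + 0.01278j
  [+5]  conj(Y_{8,5})(Ω₁) = 0.02684 - 0.00295j ; Y_{8,5}(Ω₂) = 0.38882 + 0.19539j ; Δ = 0.01101 + 0.00410j
  [+6]  conj(Y_{8,6})(Ω₁) = -0.00442 - 0.00240j ; Y_{8,6}(Ω₂) = -0.25591 + 0.01782j ; Δ = 0.00117 + 0.00053j
  [+7]  conj(Y_{8,7})(Ω₁) = 0.00030 + 0.00060j ; Y_{8,7}(Ω₂) = 0.08056 - 0.05567j ; Δ = 0.00006 + 0.00003j
  [+8]  conj(Y_{8,8})(Ω₁) = 0.00001 - 0.00006j ; Y_{8,8}(Ω₂) = -0.00938 + 0.02040j ; Δ = 0.00000 + 0.00000j
Σ over m = -0.53128 - 0.00000j; ×(4π/17) → -0.39272 - 0.00000j. Real part: -0.392724

-0.392724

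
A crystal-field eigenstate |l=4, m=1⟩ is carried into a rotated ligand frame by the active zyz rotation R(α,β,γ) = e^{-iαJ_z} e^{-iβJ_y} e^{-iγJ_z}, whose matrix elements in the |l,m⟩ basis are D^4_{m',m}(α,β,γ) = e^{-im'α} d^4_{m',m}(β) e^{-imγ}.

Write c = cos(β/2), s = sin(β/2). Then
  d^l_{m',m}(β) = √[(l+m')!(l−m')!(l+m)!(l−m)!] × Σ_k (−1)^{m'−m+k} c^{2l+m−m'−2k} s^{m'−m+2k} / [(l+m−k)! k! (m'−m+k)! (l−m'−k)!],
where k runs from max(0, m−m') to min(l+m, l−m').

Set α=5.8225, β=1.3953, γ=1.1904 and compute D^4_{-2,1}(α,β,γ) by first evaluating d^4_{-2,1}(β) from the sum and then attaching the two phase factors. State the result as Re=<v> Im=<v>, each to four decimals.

Re=-0.0480 Im=-0.0799

D^4_{-2,1}(5.8225,1.3953,1.1904) = e^{-i·-2·5.8225}·d^4_{-2,1}(1.3953)·e^{-i·1·1.1904}. Compute d first:
Half-angle: c=0.766354, s=0.642419. N=√(2·720·120·6)=1018.233765
Admissible k: 3..5 (factorial args all ≥0)
  k=3: (−1)^0·1018.2338/(72)·0.7664^5·0.6424^3 = +0.991097
  k=4: (−1)^1·1018.2338/(48)·0.7664^3·0.6424^5 = -1.044684
  k=5: (−1)^2·1018.2338/(240)·0.7664^1·0.6424^7 = +0.146822
d^4_{-2,1}(1.3953) = +0.991097 -1.044684 +0.146822 = +0.093236
D = (+0.604729-0.796431i)·(+0.093236)·(+0.371288-0.928518i) = -0.048014-0.079922i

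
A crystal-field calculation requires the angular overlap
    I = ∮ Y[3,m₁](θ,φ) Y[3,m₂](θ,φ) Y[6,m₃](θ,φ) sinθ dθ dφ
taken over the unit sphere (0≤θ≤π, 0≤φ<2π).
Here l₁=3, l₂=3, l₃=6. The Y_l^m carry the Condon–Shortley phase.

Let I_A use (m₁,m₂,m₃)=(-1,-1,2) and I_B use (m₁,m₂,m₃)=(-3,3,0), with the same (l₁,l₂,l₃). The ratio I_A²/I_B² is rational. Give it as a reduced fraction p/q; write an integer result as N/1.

Shared (l₁,l₂,l₃)=(3,3,6): N and (l;000)² cancel in I_A²/I_B².
A: Δ = 0!·6!·6!/13! = 1/12012; Racah Σ t=0..0: t=0:+1/2304 = 1/2304; ⇒ 3j(3 3 6; -1 -1 2)² = 5/143, sgn +1
B: Δ = 0!·6!·6!/13! = 1/12012; Racah Σ t=0..0: t=0:+1/518400 = 1/518400; ⇒ 3j(3 3 6; -3 3 0)² = 1/12012, sgn +1
I_A²/I_B² = (5/143)/(1/12012) = 420/1

420/1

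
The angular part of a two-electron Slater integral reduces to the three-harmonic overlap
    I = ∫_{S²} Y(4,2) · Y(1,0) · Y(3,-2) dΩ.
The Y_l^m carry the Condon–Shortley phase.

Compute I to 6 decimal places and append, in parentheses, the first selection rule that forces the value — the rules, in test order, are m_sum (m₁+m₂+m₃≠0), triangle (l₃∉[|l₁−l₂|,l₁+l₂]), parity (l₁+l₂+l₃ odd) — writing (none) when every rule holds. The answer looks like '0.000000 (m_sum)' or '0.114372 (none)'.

Rules hold: Σm=0, L=8 even, 3≤3≤5.
N = 9·3·7 = 189
Δ = 2!·6!·0!/9! = 1/252
Racah Σ t=1..1: t=1:−1/36 = -1/36
⇒ 3j(4 1 3; 0 0 0)² = 4/63, sgn +1
Racah Σ t=1..1: t=1:−1/120 = -1/120
⇒ 3j(4 1 3; 2 0 -2)² = 1/21, sgn +1
4πI² = N·(3j₀)²·(3jₘ)² = 4/7
I = +1·√(0.571429/4π) = 0.21324362
No selection rule forces the value: the integral is nonzero (none).

0.213244 (none)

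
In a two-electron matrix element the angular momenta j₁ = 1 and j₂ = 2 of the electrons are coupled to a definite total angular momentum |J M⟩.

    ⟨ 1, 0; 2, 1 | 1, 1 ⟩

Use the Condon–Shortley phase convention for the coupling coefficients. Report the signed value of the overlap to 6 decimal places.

triangle: 2!*0!*2!/5! = 4/120
(j±m)!: 1!*1!*3!*1!*2!*0! = 12
prefactor² = (2J+1)*Δ*N² = 6/5
  k=1: −1/(1!*1!*0!*2!*0!*0!) = -1/2
Σ = -1/2  ⇒  CG² = 6/5*(-1/2)² = 3/10
CG = −√(3/10) = -0.547723

-0.547723  (= −√(3/10))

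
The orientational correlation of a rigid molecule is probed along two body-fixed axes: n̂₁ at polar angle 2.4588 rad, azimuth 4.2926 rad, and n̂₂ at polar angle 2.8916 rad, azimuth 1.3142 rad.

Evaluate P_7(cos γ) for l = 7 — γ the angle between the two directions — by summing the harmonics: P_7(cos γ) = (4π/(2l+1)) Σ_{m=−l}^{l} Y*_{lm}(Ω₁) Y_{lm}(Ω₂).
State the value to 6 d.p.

0.323067

Addition theorem: P_7(cos γ) = (4π/15) Σ_m Y*_{lm}(Ω₁) Y_{lm}(Ω₂), m = −7…7:
  [-7]  conj(Y_{7,-7})(Ω₁) = (0.004015, -0.019499) ; Y_{7,-7}(Ω₂) = (-0.000028, -0.000006) ; Δ = (-0.000000, 0.000001)
  [-6]  conj(Y_{7,-6})(Ω₁) = (-0.074390, -0.053430) ; Y_{7,-6}(Ω₂) = (0.000013, 0.000415) ; Δ = (0.000021, -0.000032)
  [-5]  conj(Y_{7,-5})(Ω₁) = (-0.216299, 0.126196) ; Y_{7,-5}(Ω₂) = (0.003653, -0.001082) ; Δ = (-0.000654, 0.000695)
  [-4]  conj(Y_{7,-4})(Ω₁) = (0.047082, 0.432795) ; Y_{7,-4}(Ω₂) = (-0.012698, -0.020973) ; Δ = (0.008479, -0.006483)
  [-3]  conj(Y_{7,-3})(Ω₁) = (0.398914, 0.128412) ; Y_{7,-3}(Ω₂) = (-0.078199, 0.080679) ; Δ = (-0.041555, 0.022142)
  [-2]  conj(Y_{7,-2})(Ω₁) = (0.019257, -0.021465) ; Y_{7,-2}(Ω₂) = (0.305250, 0.172026) ; Δ = (0.009571, -0.003240)
  [-1]  conj(Y_{7,-1})(Ω₁) = (0.156487, 0.350616) ; Y_{7,-1}(Ω₂) = (0.162134, -0.617935) ; Δ = (0.242030, -0.039852)
  [+0]  conj(Y_{7,0})(Ω₁) = (0.154491, -0.000000) ; Y_{7,0}(Ω₂) = (-0.324621, 0.000000) ; Δ = (-0.050151, 0.000000)
  [+1]  conj(Y_{7,1})(Ω₁) = (-0.156487, 0.350616) ; Y_{7,1}(Ω₂) = (-0.162134, -0.617935) ; Δ = (0.242030, 0.039852)
  [+2]  conj(Y_{7,2})(Ω₁) = (0.019257, 0.021465) ; Y_{7,2}(Ω₂) = (0.305250, -0.172026) ; Δ = (0.009571, 0.003240)
  [+3]  conj(Y_{7,3})(Ω₁) = (-0.398914, 0.128412) ; Y_{7,3}(Ω₂) = (0.078199, 0.080679) ; Δ = (-0.041555, -0.022142)
  [+4]  conj(Y_{7,4})(Ω₁) = (0.047082, -0.432795) ; Y_{7,4}(Ω₂) = (-0.012698, 0.020973) ; Δ = (0.008479, 0.006483)
  [+5]  conj(Y_{7,5})(Ω₁) = (0.216299, 0.126196) ; Y_{7,5}(Ω₂) = (-0.003653, -0.001082) ; Δ = (-0.000654, -0.000695)
  [+6]  conj(Y_{7,6})(Ω₁) = (-0.074390, 0.053430) ; Y_{7,6}(Ω₂) = (0.000013, -0.000415) ; Δ = (0.000021, 0.000032)
  [+7]  conj(Y_{7,7})(Ω₁) = (-0.004015, -0.019499) ; Y_{7,7}(Ω₂) = (0.000028, -0.000006) ; Δ = (-0.000000, -0.000001)
Total Σ_m = (0.385633, 0.000000). Multiply by 0.837758: (0.323067, 0.000000). P_7(cos γ) = 0.323067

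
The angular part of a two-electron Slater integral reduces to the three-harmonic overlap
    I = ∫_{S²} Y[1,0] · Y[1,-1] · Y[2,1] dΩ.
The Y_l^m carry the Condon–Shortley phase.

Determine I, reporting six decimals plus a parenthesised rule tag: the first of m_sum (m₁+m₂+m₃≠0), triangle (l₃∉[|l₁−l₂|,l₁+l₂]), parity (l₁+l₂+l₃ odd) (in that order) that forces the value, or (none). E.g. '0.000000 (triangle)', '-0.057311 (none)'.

-0.218510 (none)

m-sum 0 ✓  L=4 even ✓  0≤2≤2 ✓
Π(2lᵢ+1) = 3×3×5 = 45
triangle coeff Δ(1,1,2) = 1/30
Σ_t [0,0]: t=0:+1/1 = 1/1
(3j)²=2/15 [(1 1 2; 0 0 0)], sign=+1
Σ_t [0,0]: t=0:+1/2 = 1/2
(3j)²=1/10 [(1 1 2; 0 -1 1)], sign=-1
⇒ 4πI² = 3/5
I = (-1)√(3/5/(4π)) = -0.21850969
No selection rule forces the value: the integral is nonzero (none).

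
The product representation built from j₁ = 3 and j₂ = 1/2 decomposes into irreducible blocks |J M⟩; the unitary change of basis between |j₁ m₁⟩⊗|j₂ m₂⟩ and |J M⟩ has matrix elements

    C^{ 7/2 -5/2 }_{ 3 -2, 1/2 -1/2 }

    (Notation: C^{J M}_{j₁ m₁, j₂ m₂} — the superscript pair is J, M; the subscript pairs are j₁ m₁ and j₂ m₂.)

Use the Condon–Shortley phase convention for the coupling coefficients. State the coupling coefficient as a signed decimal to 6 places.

√[8·0!6!1!/8! · 1!5!0!1!1!6!] = √(86400/7)
  +(−1)^0/∏(0,0,5,0,1,1)! = 1/120  (running 1/120)
⟨..|..⟩ = √(86400/7)·(1/120) = +0.925820

+√(6/7) = +0.925820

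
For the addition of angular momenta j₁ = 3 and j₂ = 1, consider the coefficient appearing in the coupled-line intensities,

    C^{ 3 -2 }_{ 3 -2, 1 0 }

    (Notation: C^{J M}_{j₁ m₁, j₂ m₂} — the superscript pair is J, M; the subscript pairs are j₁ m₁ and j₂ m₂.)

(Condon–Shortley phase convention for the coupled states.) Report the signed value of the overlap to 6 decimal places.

j₁+j₂−J=1  J+j₁−j₂=5  J−j₁+j₂=1  j₁+j₂+J+1=8
(j₁±m₁, j₂±m₂, J±M) = (1,5,1,1,1,5)
P² = 300
sum k=0..1:
  [0] +1/120 = 1/120
  [1] −1/24 = -1/24
S = -1/30
C² = P²·S² = 1/3 ; C = -0.577350

−√(1/3) = -0.577350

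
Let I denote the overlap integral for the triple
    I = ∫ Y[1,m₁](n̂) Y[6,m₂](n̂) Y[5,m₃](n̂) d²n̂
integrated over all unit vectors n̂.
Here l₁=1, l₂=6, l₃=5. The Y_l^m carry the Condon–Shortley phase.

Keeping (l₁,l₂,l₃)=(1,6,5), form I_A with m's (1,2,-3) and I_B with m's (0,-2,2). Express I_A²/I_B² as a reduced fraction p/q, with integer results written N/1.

3/16

Same 1,6,5: normalisation and zero-m 3j drop out of the ratio.
A: Δ: 2! 0! 10! / 13! → 1/858; sum: t=0:+1/161280 = 1/161280; 3j²(1 6 5; 1 2 -3) = Δ·Π!·Σ² = 1/143  (sign +1)
B: Δ: 2! 0! 10! / 13! → 1/858; sum: t=1:−1/30240 = -1/30240; 3j²(1 6 5; 0 -2 2) = Δ·Π!·Σ² = 16/429  (sign +1)
I_A²/I_B² = (1/143)/(16/429) = 3/16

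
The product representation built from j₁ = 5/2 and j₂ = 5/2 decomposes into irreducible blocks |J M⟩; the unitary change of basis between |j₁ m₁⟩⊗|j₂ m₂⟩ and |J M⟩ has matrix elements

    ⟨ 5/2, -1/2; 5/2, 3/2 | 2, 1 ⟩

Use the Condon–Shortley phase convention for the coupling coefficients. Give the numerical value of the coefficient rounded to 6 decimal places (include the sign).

+0.377964

j₁+j₂−J=3  J+j₁−j₂=2  J−j₁+j₂=2  j₁+j₂+J+1=8
(j₁±m₁, j₂±m₂, J±M) = (2,3,4,1,3,1)
P² = 36/7
sum k=2..3:
  [2] +1/4 = 1/4
  [3] −1/12 = -1/12
S = 1/6
C² = P²·S² = 1/7 ; C = +0.377964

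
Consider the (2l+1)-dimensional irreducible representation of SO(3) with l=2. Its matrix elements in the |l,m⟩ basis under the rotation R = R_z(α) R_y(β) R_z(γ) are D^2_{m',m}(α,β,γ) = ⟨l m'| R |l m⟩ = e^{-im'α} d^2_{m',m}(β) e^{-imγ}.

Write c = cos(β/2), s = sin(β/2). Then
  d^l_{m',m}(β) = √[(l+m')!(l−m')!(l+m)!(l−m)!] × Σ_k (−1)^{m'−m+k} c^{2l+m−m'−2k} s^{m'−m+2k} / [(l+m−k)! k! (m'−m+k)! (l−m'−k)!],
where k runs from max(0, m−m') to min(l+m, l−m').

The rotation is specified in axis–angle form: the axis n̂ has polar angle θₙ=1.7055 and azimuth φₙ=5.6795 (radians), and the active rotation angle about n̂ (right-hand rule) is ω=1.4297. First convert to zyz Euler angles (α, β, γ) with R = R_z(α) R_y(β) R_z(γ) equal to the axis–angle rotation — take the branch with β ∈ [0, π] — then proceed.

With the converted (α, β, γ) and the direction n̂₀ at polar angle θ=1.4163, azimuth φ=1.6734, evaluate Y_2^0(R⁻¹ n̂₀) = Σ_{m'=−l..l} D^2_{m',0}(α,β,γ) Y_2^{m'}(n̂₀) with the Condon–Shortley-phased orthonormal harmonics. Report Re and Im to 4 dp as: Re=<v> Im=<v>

Re=0.0723 Im=0.0000

Axis–angle → zyz. n̂ = (sinθₙcosφₙ, sinθₙsinφₙ, cosθₙ) = (+0.815791, -0.562538, -0.134297), ω = 1.4297.
R = I cosω + sinω [n̂]ₓ + (1−cosω) n̂n̂ᵀ gives
  R = [+0.712554, -0.261415, -0.651099; -0.527339, +0.412576, -0.742762; +0.462796, +0.872607, +0.156128]
β = atan2(√(R₁₃²+R₂₃²), R₃₃) = 1.414027; α = atan2(R₂₃, R₁₃) mod 2π = 3.992658; γ = atan2(R₃₂, −R₃₁) mod 2π = 2.058436
Need the full column D^2_{m',0} for m'=−2..2 at α=3.9927, β=1.4140, γ=2.0584.
cos(β/2)=0.760305, sin(β/2)=0.649566
d^2_{-2,0}: single k=2 term ⇒ +0.597445;  D = -0.078240+0.592300i
d^2_{-1,0}: k∈[1..2] ⇒ +0.699299 -0.510427 = +0.188872;  D = -0.124501-0.142029i
d^2_{0,0}: k∈[0..2] ⇒ +0.334158 -0.975624 +0.178030 = -0.463436;  D = -0.463436+0.000000i
d^2_{1,0}: k∈[0..1] ⇒ -0.699299 +0.510427 = -0.188872;  D = +0.124501-0.142029i
d^2_{2,0}: single k=0 term ⇒ +0.597445;  D = -0.078240-0.592300i
Y_2^{m'}(θ=1.4163,φ=1.6734) and Σ D·Y over m':
  (-0.0782+0.5923i)·(-0.3692+0.0768i)  (-0.1245-0.1420i)·(-0.0120-0.1168i)  (-0.4634+0.0000i)·(-0.2930+0.0000i)  (+0.1245-0.1420i)·(+0.0120-0.1168i)  (-0.0782-0.5923i)·(-0.3692-0.0768i)
Y_2^0(R⁻¹ n̂) = +0.072326+0.000000i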